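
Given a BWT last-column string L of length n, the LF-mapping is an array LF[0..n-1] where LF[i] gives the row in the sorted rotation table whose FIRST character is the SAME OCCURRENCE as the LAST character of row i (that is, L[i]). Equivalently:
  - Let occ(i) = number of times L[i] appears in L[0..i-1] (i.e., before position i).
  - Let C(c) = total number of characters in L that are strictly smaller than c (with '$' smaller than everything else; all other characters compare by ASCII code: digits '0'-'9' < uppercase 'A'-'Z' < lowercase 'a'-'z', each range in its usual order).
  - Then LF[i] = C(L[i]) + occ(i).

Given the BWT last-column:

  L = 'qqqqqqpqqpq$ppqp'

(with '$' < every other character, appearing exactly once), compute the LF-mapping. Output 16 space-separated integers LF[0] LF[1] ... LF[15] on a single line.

Char counts: '$':1, 'p':5, 'q':10
C (first-col start): C('$')=0, C('p')=1, C('q')=6
L[0]='q': occ=0, LF[0]=C('q')+0=6+0=6
L[1]='q': occ=1, LF[1]=C('q')+1=6+1=7
L[2]='q': occ=2, LF[2]=C('q')+2=6+2=8
L[3]='q': occ=3, LF[3]=C('q')+3=6+3=9
L[4]='q': occ=4, LF[4]=C('q')+4=6+4=10
L[5]='q': occ=5, LF[5]=C('q')+5=6+5=11
L[6]='p': occ=0, LF[6]=C('p')+0=1+0=1
L[7]='q': occ=6, LF[7]=C('q')+6=6+6=12
L[8]='q': occ=7, LF[8]=C('q')+7=6+7=13
L[9]='p': occ=1, LF[9]=C('p')+1=1+1=2
L[10]='q': occ=8, LF[10]=C('q')+8=6+8=14
L[11]='$': occ=0, LF[11]=C('$')+0=0+0=0
L[12]='p': occ=2, LF[12]=C('p')+2=1+2=3
L[13]='p': occ=3, LF[13]=C('p')+3=1+3=4
L[14]='q': occ=9, LF[14]=C('q')+9=6+9=15
L[15]='p': occ=4, LF[15]=C('p')+4=1+4=5

Answer: 6 7 8 9 10 11 1 12 13 2 14 0 3 4 15 5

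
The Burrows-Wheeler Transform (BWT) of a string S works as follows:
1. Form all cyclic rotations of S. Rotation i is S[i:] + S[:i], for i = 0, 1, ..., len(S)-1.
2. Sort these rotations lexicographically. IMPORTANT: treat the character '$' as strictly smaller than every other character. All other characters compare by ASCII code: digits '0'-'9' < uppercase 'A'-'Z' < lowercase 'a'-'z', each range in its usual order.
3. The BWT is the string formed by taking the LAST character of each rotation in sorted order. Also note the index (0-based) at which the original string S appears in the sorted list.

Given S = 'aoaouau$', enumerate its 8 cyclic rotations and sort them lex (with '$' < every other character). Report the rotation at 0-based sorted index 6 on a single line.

All 8 rotations (rotation i = S[i:]+S[:i]):
  rot[0] = aoaouau$
  rot[1] = oaouau$a
  rot[2] = aouau$ao
  rot[3] = ouau$aoa
  rot[4] = uau$aoao
  rot[5] = au$aoaou
  rot[6] = u$aoaoua
  rot[7] = $aoaouau
Sorted (with $ < everything):
  sorted[0] = $aoaouau
  sorted[1] = aoaouau$
  sorted[2] = aouau$ao
  sorted[3] = au$aoaou
  sorted[4] = oaouau$a
  sorted[5] = ouau$aoa
  sorted[6] = u$aoaoua
  sorted[7] = uau$aoao
sorted[6] = u$aoaoua

Answer: u$aoaoua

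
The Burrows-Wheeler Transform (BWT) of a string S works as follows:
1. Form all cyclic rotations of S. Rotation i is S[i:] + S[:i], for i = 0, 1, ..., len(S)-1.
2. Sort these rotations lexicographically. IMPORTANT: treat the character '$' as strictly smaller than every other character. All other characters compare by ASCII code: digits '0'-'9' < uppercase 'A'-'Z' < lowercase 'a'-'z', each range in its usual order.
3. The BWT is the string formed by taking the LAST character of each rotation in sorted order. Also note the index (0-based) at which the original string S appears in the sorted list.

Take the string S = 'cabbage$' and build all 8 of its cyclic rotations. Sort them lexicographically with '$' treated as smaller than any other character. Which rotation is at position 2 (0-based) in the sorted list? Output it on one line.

All 8 rotations (rotation i = S[i:]+S[:i]):
  rot[0] = cabbage$
  rot[1] = abbage$c
  rot[2] = bbage$ca
  rot[3] = bage$cab
  rot[4] = age$cabb
  rot[5] = ge$cabba
  rot[6] = e$cabbag
  rot[7] = $cabbage
Sorted (with $ < everything):
  sorted[0] = $cabbage
  sorted[1] = abbage$c
  sorted[2] = age$cabb
  sorted[3] = bage$cab
  sorted[4] = bbage$ca
  sorted[5] = cabbage$
  sorted[6] = e$cabbag
  sorted[7] = ge$cabba
sorted[2] = age$cabb

Answer: age$cabb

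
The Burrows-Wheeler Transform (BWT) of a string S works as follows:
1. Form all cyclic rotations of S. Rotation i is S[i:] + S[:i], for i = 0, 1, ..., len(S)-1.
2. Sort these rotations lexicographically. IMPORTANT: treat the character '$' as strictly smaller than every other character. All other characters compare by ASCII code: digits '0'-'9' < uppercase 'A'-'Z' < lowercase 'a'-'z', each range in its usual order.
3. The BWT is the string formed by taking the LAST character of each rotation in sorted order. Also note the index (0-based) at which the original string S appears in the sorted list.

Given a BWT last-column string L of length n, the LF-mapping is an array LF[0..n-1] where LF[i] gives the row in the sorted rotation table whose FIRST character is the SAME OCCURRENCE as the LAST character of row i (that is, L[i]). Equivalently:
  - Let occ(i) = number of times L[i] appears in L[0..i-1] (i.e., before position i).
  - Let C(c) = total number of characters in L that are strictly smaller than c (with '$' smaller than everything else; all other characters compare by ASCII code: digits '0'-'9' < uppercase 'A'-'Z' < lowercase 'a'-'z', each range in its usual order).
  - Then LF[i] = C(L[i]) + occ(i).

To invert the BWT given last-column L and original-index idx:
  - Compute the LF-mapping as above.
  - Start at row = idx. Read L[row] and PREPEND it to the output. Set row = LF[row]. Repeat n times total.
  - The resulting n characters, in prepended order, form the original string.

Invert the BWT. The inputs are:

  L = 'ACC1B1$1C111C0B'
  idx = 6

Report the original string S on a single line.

Answer: 1BCC111B11C0CA$

Derivation:
LF mapping: 8 11 12 2 9 3 0 4 13 5 6 7 14 1 10
Walk LF starting at row 6, prepending L[row]:
  step 1: row=6, L[6]='$', prepend. Next row=LF[6]=0
  step 2: row=0, L[0]='A', prepend. Next row=LF[0]=8
  step 3: row=8, L[8]='C', prepend. Next row=LF[8]=13
  step 4: row=13, L[13]='0', prepend. Next row=LF[13]=1
  step 5: row=1, L[1]='C', prepend. Next row=LF[1]=11
  step 6: row=11, L[11]='1', prepend. Next row=LF[11]=7
  step 7: row=7, L[7]='1', prepend. Next row=LF[7]=4
  step 8: row=4, L[4]='B', prepend. Next row=LF[4]=9
  step 9: row=9, L[9]='1', prepend. Next row=LF[9]=5
  step 10: row=5, L[5]='1', prepend. Next row=LF[5]=3
  step 11: row=3, L[3]='1', prepend. Next row=LF[3]=2
  step 12: row=2, L[2]='C', prepend. Next row=LF[2]=12
  step 13: row=12, L[12]='C', prepend. Next row=LF[12]=14
  step 14: row=14, L[14]='B', prepend. Next row=LF[14]=10
  step 15: row=10, L[10]='1', prepend. Next row=LF[10]=6
Reversed output: 1BCC111B11C0CA$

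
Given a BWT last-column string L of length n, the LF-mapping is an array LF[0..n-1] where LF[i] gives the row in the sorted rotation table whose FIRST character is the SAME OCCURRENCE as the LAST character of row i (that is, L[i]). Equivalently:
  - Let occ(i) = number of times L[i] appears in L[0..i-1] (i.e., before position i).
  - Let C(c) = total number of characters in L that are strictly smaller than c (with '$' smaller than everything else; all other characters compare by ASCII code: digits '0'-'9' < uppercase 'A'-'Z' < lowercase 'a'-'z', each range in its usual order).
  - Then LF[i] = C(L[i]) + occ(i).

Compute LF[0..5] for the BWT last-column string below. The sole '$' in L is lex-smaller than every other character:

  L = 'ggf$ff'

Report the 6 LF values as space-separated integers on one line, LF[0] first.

Answer: 4 5 1 0 2 3

Derivation:
Char counts: '$':1, 'f':3, 'g':2
C (first-col start): C('$')=0, C('f')=1, C('g')=4
L[0]='g': occ=0, LF[0]=C('g')+0=4+0=4
L[1]='g': occ=1, LF[1]=C('g')+1=4+1=5
L[2]='f': occ=0, LF[2]=C('f')+0=1+0=1
L[3]='$': occ=0, LF[3]=C('$')+0=0+0=0
L[4]='f': occ=1, LF[4]=C('f')+1=1+1=2
L[5]='f': occ=2, LF[5]=C('f')+2=1+2=3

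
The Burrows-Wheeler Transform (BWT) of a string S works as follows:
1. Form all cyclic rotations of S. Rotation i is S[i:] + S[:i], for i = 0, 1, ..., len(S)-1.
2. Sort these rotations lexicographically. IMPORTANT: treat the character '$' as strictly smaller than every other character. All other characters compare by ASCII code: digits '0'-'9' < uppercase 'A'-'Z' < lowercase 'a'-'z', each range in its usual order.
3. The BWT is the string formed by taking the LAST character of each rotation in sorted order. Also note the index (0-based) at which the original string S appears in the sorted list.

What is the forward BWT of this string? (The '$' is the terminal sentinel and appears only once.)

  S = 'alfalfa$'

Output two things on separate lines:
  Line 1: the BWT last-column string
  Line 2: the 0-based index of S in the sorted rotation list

All 8 rotations (rotation i = S[i:]+S[:i]):
  rot[0] = alfalfa$
  rot[1] = lfalfa$a
  rot[2] = falfa$al
  rot[3] = alfa$alf
  rot[4] = lfa$alfa
  rot[5] = fa$alfal
  rot[6] = a$alfalf
  rot[7] = $alfalfa
Sorted (with $ < everything):
  sorted[0] = $alfalfa  (last char: 'a')
  sorted[1] = a$alfalf  (last char: 'f')
  sorted[2] = alfa$alf  (last char: 'f')
  sorted[3] = alfalfa$  (last char: '$')
  sorted[4] = fa$alfal  (last char: 'l')
  sorted[5] = falfa$al  (last char: 'l')
  sorted[6] = lfa$alfa  (last char: 'a')
  sorted[7] = lfalfa$a  (last char: 'a')
Last column: aff$llaa
Original string S is at sorted index 3

Answer: aff$llaa
3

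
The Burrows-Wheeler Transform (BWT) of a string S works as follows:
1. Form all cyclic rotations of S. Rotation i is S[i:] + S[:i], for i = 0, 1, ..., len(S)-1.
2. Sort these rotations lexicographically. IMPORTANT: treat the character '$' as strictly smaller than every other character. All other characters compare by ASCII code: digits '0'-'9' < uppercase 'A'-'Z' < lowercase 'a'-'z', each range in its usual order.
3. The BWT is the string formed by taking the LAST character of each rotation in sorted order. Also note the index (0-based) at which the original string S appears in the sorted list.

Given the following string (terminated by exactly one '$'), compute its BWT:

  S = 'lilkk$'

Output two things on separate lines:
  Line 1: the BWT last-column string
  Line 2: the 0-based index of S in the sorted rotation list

All 6 rotations (rotation i = S[i:]+S[:i]):
  rot[0] = lilkk$
  rot[1] = ilkk$l
  rot[2] = lkk$li
  rot[3] = kk$lil
  rot[4] = k$lilk
  rot[5] = $lilkk
Sorted (with $ < everything):
  sorted[0] = $lilkk  (last char: 'k')
  sorted[1] = ilkk$l  (last char: 'l')
  sorted[2] = k$lilk  (last char: 'k')
  sorted[3] = kk$lil  (last char: 'l')
  sorted[4] = lilkk$  (last char: '$')
  sorted[5] = lkk$li  (last char: 'i')
Last column: klkl$i
Original string S is at sorted index 4

Answer: klkl$i
4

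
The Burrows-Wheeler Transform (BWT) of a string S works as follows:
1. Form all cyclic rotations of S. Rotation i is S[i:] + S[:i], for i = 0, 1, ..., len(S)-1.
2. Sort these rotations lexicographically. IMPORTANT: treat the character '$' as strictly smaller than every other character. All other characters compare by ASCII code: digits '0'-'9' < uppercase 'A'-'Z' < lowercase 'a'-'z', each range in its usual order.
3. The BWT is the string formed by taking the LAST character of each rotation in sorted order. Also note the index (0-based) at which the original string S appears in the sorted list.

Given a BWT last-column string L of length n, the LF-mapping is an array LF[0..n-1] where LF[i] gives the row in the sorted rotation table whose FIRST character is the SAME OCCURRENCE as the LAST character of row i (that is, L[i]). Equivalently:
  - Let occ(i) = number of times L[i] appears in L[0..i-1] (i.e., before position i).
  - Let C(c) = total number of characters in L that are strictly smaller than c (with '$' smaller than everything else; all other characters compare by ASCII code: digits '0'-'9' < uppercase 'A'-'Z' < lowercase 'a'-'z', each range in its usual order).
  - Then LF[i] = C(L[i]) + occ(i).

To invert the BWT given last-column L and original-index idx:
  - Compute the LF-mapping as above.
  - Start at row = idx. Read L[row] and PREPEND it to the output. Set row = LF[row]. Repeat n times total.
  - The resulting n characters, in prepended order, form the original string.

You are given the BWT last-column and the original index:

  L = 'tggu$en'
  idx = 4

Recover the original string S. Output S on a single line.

Answer: nugget$

Derivation:
LF mapping: 5 2 3 6 0 1 4
Walk LF starting at row 4, prepending L[row]:
  step 1: row=4, L[4]='$', prepend. Next row=LF[4]=0
  step 2: row=0, L[0]='t', prepend. Next row=LF[0]=5
  step 3: row=5, L[5]='e', prepend. Next row=LF[5]=1
  step 4: row=1, L[1]='g', prepend. Next row=LF[1]=2
  step 5: row=2, L[2]='g', prepend. Next row=LF[2]=3
  step 6: row=3, L[3]='u', prepend. Next row=LF[3]=6
  step 7: row=6, L[6]='n', prepend. Next row=LF[6]=4
Reversed output: nugget$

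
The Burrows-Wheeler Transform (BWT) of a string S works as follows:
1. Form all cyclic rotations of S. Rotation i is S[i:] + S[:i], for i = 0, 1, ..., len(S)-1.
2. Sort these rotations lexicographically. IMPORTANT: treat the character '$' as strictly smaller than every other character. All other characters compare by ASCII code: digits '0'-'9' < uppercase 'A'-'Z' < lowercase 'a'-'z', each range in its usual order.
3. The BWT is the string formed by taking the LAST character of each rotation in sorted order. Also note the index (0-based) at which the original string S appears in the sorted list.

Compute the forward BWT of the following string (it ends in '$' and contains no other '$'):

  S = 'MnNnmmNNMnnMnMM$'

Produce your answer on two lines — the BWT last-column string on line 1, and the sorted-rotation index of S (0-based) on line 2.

Answer: MMnn$NNmnmnMnMNM
4

Derivation:
All 16 rotations (rotation i = S[i:]+S[:i]):
  rot[0] = MnNnmmNNMnnMnMM$
  rot[1] = nNnmmNNMnnMnMM$M
  rot[2] = NnmmNNMnnMnMM$Mn
  rot[3] = nmmNNMnnMnMM$MnN
  rot[4] = mmNNMnnMnMM$MnNn
  rot[5] = mNNMnnMnMM$MnNnm
  rot[6] = NNMnnMnMM$MnNnmm
  rot[7] = NMnnMnMM$MnNnmmN
  rot[8] = MnnMnMM$MnNnmmNN
  rot[9] = nnMnMM$MnNnmmNNM
  rot[10] = nMnMM$MnNnmmNNMn
  rot[11] = MnMM$MnNnmmNNMnn
  rot[12] = nMM$MnNnmmNNMnnM
  rot[13] = MM$MnNnmmNNMnnMn
  rot[14] = M$MnNnmmNNMnnMnM
  rot[15] = $MnNnmmNNMnnMnMM
Sorted (with $ < everything):
  sorted[0] = $MnNnmmNNMnnMnMM  (last char: 'M')
  sorted[1] = M$MnNnmmNNMnnMnM  (last char: 'M')
  sorted[2] = MM$MnNnmmNNMnnMn  (last char: 'n')
  sorted[3] = MnMM$MnNnmmNNMnn  (last char: 'n')
  sorted[4] = MnNnmmNNMnnMnMM$  (last char: '$')
  sorted[5] = MnnMnMM$MnNnmmNN  (last char: 'N')
  sorted[6] = NMnnMnMM$MnNnmmN  (last char: 'N')
  sorted[7] = NNMnnMnMM$MnNnmm  (last char: 'm')
  sorted[8] = NnmmNNMnnMnMM$Mn  (last char: 'n')
  sorted[9] = mNNMnnMnMM$MnNnm  (last char: 'm')
  sorted[10] = mmNNMnnMnMM$MnNn  (last char: 'n')
  sorted[11] = nMM$MnNnmmNNMnnM  (last char: 'M')
  sorted[12] = nMnMM$MnNnmmNNMn  (last char: 'n')
  sorted[13] = nNnmmNNMnnMnMM$M  (last char: 'M')
  sorted[14] = nmmNNMnnMnMM$MnN  (last char: 'N')
  sorted[15] = nnMnMM$MnNnmmNNM  (last char: 'M')
Last column: MMnn$NNmnmnMnMNM
Original string S is at sorted index 4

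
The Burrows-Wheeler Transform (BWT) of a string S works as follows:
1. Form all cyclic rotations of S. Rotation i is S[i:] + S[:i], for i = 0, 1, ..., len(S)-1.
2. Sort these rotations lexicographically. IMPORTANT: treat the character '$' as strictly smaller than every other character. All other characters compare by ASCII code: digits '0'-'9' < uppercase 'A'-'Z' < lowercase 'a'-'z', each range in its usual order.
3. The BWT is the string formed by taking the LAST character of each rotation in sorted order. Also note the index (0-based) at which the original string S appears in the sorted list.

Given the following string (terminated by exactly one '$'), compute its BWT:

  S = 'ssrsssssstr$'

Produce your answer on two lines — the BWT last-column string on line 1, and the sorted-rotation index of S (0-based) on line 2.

Answer: rtss$rssssss
4

Derivation:
All 12 rotations (rotation i = S[i:]+S[:i]):
  rot[0] = ssrsssssstr$
  rot[1] = srsssssstr$s
  rot[2] = rsssssstr$ss
  rot[3] = sssssstr$ssr
  rot[4] = ssssstr$ssrs
  rot[5] = sssstr$ssrss
  rot[6] = ssstr$ssrsss
  rot[7] = sstr$ssrssss
  rot[8] = str$ssrsssss
  rot[9] = tr$ssrssssss
  rot[10] = r$ssrsssssst
  rot[11] = $ssrsssssstr
Sorted (with $ < everything):
  sorted[0] = $ssrsssssstr  (last char: 'r')
  sorted[1] = r$ssrsssssst  (last char: 't')
  sorted[2] = rsssssstr$ss  (last char: 's')
  sorted[3] = srsssssstr$s  (last char: 's')
  sorted[4] = ssrsssssstr$  (last char: '$')
  sorted[5] = sssssstr$ssr  (last char: 'r')
  sorted[6] = ssssstr$ssrs  (last char: 's')
  sorted[7] = sssstr$ssrss  (last char: 's')
  sorted[8] = ssstr$ssrsss  (last char: 's')
  sorted[9] = sstr$ssrssss  (last char: 's')
  sorted[10] = str$ssrsssss  (last char: 's')
  sorted[11] = tr$ssrssssss  (last char: 's')
Last column: rtss$rssssss
Original string S is at sorted index 4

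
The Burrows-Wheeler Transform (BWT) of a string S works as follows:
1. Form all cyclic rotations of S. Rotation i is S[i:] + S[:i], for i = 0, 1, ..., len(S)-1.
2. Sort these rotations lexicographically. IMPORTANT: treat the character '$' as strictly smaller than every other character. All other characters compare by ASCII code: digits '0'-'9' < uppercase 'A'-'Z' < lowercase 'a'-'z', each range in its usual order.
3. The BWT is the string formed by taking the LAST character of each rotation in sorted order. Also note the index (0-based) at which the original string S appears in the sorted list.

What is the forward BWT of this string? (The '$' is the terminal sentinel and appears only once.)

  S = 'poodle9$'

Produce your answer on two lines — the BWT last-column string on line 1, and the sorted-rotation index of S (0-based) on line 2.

Answer: 9eoldop$
7

Derivation:
All 8 rotations (rotation i = S[i:]+S[:i]):
  rot[0] = poodle9$
  rot[1] = oodle9$p
  rot[2] = odle9$po
  rot[3] = dle9$poo
  rot[4] = le9$pood
  rot[5] = e9$poodl
  rot[6] = 9$poodle
  rot[7] = $poodle9
Sorted (with $ < everything):
  sorted[0] = $poodle9  (last char: '9')
  sorted[1] = 9$poodle  (last char: 'e')
  sorted[2] = dle9$poo  (last char: 'o')
  sorted[3] = e9$poodl  (last char: 'l')
  sorted[4] = le9$pood  (last char: 'd')
  sorted[5] = odle9$po  (last char: 'o')
  sorted[6] = oodle9$p  (last char: 'p')
  sorted[7] = poodle9$  (last char: '$')
Last column: 9eoldop$
Original string S is at sorted index 7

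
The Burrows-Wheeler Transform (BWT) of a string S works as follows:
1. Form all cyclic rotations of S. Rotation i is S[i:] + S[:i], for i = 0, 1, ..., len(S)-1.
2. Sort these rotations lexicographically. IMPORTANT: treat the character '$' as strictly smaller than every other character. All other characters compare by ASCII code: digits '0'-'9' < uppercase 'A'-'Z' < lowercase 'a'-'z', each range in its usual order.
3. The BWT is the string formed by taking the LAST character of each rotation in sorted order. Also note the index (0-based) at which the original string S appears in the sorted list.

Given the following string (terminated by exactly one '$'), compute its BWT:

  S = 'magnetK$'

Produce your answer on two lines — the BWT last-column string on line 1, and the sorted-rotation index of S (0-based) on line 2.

Answer: Ktmna$ge
5

Derivation:
All 8 rotations (rotation i = S[i:]+S[:i]):
  rot[0] = magnetK$
  rot[1] = agnetK$m
  rot[2] = gnetK$ma
  rot[3] = netK$mag
  rot[4] = etK$magn
  rot[5] = tK$magne
  rot[6] = K$magnet
  rot[7] = $magnetK
Sorted (with $ < everything):
  sorted[0] = $magnetK  (last char: 'K')
  sorted[1] = K$magnet  (last char: 't')
  sorted[2] = agnetK$m  (last char: 'm')
  sorted[3] = etK$magn  (last char: 'n')
  sorted[4] = gnetK$ma  (last char: 'a')
  sorted[5] = magnetK$  (last char: '$')
  sorted[6] = netK$mag  (last char: 'g')
  sorted[7] = tK$magne  (last char: 'e')
Last column: Ktmna$ge
Original string S is at sorted index 5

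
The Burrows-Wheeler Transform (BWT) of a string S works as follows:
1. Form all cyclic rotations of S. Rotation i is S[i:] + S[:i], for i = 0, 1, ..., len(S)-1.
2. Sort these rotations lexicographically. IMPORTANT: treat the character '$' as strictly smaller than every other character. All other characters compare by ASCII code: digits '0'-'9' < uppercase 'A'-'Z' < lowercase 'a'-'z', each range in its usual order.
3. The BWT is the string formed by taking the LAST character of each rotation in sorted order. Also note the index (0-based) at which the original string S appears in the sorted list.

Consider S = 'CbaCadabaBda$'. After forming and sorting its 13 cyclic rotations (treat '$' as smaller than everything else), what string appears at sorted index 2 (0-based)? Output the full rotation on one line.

Answer: CadabaBda$Cba

Derivation:
All 13 rotations (rotation i = S[i:]+S[:i]):
  rot[0] = CbaCadabaBda$
  rot[1] = baCadabaBda$C
  rot[2] = aCadabaBda$Cb
  rot[3] = CadabaBda$Cba
  rot[4] = adabaBda$CbaC
  rot[5] = dabaBda$CbaCa
  rot[6] = abaBda$CbaCad
  rot[7] = baBda$CbaCada
  rot[8] = aBda$CbaCadab
  rot[9] = Bda$CbaCadaba
  rot[10] = da$CbaCadabaB
  rot[11] = a$CbaCadabaBd
  rot[12] = $CbaCadabaBda
Sorted (with $ < everything):
  sorted[0] = $CbaCadabaBda
  sorted[1] = Bda$CbaCadaba
  sorted[2] = CadabaBda$Cba
  sorted[3] = CbaCadabaBda$
  sorted[4] = a$CbaCadabaBd
  sorted[5] = aBda$CbaCadab
  sorted[6] = aCadabaBda$Cb
  sorted[7] = abaBda$CbaCad
  sorted[8] = adabaBda$CbaC
  sorted[9] = baBda$CbaCada
  sorted[10] = baCadabaBda$C
  sorted[11] = da$CbaCadabaB
  sorted[12] = dabaBda$CbaCa
sorted[2] = CadabaBda$Cba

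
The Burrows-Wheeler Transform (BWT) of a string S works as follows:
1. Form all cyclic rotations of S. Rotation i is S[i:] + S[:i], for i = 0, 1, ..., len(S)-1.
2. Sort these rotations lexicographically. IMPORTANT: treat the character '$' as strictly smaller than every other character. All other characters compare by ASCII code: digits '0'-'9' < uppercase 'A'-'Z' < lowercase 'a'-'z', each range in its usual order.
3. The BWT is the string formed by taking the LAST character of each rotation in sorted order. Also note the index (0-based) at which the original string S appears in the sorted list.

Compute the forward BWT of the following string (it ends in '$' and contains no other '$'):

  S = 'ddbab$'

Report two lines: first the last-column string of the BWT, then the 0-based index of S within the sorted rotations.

Answer: bbadd$
5

Derivation:
All 6 rotations (rotation i = S[i:]+S[:i]):
  rot[0] = ddbab$
  rot[1] = dbab$d
  rot[2] = bab$dd
  rot[3] = ab$ddb
  rot[4] = b$ddba
  rot[5] = $ddbab
Sorted (with $ < everything):
  sorted[0] = $ddbab  (last char: 'b')
  sorted[1] = ab$ddb  (last char: 'b')
  sorted[2] = b$ddba  (last char: 'a')
  sorted[3] = bab$dd  (last char: 'd')
  sorted[4] = dbab$d  (last char: 'd')
  sorted[5] = ddbab$  (last char: '$')
Last column: bbadd$
Original string S is at sorted index 5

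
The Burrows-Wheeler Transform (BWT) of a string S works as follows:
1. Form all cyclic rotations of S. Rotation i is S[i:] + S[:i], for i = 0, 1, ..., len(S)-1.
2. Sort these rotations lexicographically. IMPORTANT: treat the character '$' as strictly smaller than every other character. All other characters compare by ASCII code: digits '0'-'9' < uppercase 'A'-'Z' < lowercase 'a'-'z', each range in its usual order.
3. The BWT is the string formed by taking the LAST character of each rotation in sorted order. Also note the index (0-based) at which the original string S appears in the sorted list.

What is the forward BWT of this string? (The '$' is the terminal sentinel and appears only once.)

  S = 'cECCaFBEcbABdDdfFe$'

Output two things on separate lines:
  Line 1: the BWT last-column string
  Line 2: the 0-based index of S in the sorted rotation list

All 19 rotations (rotation i = S[i:]+S[:i]):
  rot[0] = cECCaFBEcbABdDdfFe$
  rot[1] = ECCaFBEcbABdDdfFe$c
  rot[2] = CCaFBEcbABdDdfFe$cE
  rot[3] = CaFBEcbABdDdfFe$cEC
  rot[4] = aFBEcbABdDdfFe$cECC
  rot[5] = FBEcbABdDdfFe$cECCa
  rot[6] = BEcbABdDdfFe$cECCaF
  rot[7] = EcbABdDdfFe$cECCaFB
  rot[8] = cbABdDdfFe$cECCaFBE
  rot[9] = bABdDdfFe$cECCaFBEc
  rot[10] = ABdDdfFe$cECCaFBEcb
  rot[11] = BdDdfFe$cECCaFBEcbA
  rot[12] = dDdfFe$cECCaFBEcbAB
  rot[13] = DdfFe$cECCaFBEcbABd
  rot[14] = dfFe$cECCaFBEcbABdD
  rot[15] = fFe$cECCaFBEcbABdDd
  rot[16] = Fe$cECCaFBEcbABdDdf
  rot[17] = e$cECCaFBEcbABdDdfF
  rot[18] = $cECCaFBEcbABdDdfFe
Sorted (with $ < everything):
  sorted[0] = $cECCaFBEcbABdDdfFe  (last char: 'e')
  sorted[1] = ABdDdfFe$cECCaFBEcb  (last char: 'b')
  sorted[2] = BEcbABdDdfFe$cECCaF  (last char: 'F')
  sorted[3] = BdDdfFe$cECCaFBEcbA  (last char: 'A')
  sorted[4] = CCaFBEcbABdDdfFe$cE  (last char: 'E')
  sorted[5] = CaFBEcbABdDdfFe$cEC  (last char: 'C')
  sorted[6] = DdfFe$cECCaFBEcbABd  (last char: 'd')
  sorted[7] = ECCaFBEcbABdDdfFe$c  (last char: 'c')
  sorted[8] = EcbABdDdfFe$cECCaFB  (last char: 'B')
  sorted[9] = FBEcbABdDdfFe$cECCa  (last char: 'a')
  sorted[10] = Fe$cECCaFBEcbABdDdf  (last char: 'f')
  sorted[11] = aFBEcbABdDdfFe$cECC  (last char: 'C')
  sorted[12] = bABdDdfFe$cECCaFBEc  (last char: 'c')
  sorted[13] = cECCaFBEcbABdDdfFe$  (last char: '$')
  sorted[14] = cbABdDdfFe$cECCaFBE  (last char: 'E')
  sorted[15] = dDdfFe$cECCaFBEcbAB  (last char: 'B')
  sorted[16] = dfFe$cECCaFBEcbABdD  (last char: 'D')
  sorted[17] = e$cECCaFBEcbABdDdfF  (last char: 'F')
  sorted[18] = fFe$cECCaFBEcbABdDd  (last char: 'd')
Last column: ebFAECdcBafCc$EBDFd
Original string S is at sorted index 13

Answer: ebFAECdcBafCc$EBDFd
13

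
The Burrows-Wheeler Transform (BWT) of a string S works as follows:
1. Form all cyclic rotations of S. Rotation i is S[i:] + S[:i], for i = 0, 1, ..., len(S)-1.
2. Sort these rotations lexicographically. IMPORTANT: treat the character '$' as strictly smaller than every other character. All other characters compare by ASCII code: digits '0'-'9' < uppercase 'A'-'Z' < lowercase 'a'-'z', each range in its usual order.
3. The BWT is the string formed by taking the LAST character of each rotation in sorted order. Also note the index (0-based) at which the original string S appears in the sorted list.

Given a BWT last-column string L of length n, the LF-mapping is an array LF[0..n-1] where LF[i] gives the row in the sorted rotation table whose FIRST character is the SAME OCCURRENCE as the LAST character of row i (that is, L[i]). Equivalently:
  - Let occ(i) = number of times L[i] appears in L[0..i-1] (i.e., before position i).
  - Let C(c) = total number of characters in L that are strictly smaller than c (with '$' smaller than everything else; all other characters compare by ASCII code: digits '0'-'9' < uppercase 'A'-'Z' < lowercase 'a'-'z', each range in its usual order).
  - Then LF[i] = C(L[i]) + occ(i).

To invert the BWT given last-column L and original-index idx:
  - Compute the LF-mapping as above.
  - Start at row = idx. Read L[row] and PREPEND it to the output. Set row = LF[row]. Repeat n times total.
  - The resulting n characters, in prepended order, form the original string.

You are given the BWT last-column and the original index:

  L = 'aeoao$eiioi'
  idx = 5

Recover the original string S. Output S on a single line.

Answer: iiooeioaea$

Derivation:
LF mapping: 1 3 8 2 9 0 4 5 6 10 7
Walk LF starting at row 5, prepending L[row]:
  step 1: row=5, L[5]='$', prepend. Next row=LF[5]=0
  step 2: row=0, L[0]='a', prepend. Next row=LF[0]=1
  step 3: row=1, L[1]='e', prepend. Next row=LF[1]=3
  step 4: row=3, L[3]='a', prepend. Next row=LF[3]=2
  step 5: row=2, L[2]='o', prepend. Next row=LF[2]=8
  step 6: row=8, L[8]='i', prepend. Next row=LF[8]=6
  step 7: row=6, L[6]='e', prepend. Next row=LF[6]=4
  step 8: row=4, L[4]='o', prepend. Next row=LF[4]=9
  step 9: row=9, L[9]='o', prepend. Next row=LF[9]=10
  step 10: row=10, L[10]='i', prepend. Next row=LF[10]=7
  step 11: row=7, L[7]='i', prepend. Next row=LF[7]=5
Reversed output: iiooeioaea$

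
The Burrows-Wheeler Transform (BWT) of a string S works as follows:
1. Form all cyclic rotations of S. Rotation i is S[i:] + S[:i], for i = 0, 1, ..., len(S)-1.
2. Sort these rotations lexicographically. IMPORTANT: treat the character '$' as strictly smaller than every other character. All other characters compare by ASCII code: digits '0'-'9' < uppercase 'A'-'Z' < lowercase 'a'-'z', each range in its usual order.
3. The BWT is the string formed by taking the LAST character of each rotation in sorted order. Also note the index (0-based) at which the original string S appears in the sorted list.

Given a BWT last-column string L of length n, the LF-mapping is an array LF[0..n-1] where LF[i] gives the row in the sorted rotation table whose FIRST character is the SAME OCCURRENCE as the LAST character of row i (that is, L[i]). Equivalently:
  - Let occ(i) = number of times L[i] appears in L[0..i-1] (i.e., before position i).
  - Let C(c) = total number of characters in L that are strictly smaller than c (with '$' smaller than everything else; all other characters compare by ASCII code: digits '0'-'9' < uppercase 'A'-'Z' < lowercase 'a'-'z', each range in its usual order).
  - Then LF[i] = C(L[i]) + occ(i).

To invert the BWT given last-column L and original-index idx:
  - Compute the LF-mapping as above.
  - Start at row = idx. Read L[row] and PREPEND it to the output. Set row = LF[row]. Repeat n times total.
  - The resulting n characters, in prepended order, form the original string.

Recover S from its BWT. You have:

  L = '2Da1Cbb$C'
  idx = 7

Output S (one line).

Answer: bD1CCba2$

Derivation:
LF mapping: 2 5 6 1 3 7 8 0 4
Walk LF starting at row 7, prepending L[row]:
  step 1: row=7, L[7]='$', prepend. Next row=LF[7]=0
  step 2: row=0, L[0]='2', prepend. Next row=LF[0]=2
  step 3: row=2, L[2]='a', prepend. Next row=LF[2]=6
  step 4: row=6, L[6]='b', prepend. Next row=LF[6]=8
  step 5: row=8, L[8]='C', prepend. Next row=LF[8]=4
  step 6: row=4, L[4]='C', prepend. Next row=LF[4]=3
  step 7: row=3, L[3]='1', prepend. Next row=LF[3]=1
  step 8: row=1, L[1]='D', prepend. Next row=LF[1]=5
  step 9: row=5, L[5]='b', prepend. Next row=LF[5]=7
Reversed output: bD1CCba2$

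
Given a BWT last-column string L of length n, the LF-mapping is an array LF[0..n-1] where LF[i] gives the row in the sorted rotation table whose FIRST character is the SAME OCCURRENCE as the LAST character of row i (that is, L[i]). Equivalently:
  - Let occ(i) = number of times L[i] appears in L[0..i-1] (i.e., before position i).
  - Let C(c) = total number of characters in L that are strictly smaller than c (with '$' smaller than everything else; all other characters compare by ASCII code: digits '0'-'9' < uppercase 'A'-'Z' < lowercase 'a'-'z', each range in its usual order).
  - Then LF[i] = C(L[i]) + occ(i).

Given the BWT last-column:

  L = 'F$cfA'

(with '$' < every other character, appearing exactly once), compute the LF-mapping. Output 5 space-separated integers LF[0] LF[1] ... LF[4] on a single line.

Char counts: '$':1, 'A':1, 'F':1, 'c':1, 'f':1
C (first-col start): C('$')=0, C('A')=1, C('F')=2, C('c')=3, C('f')=4
L[0]='F': occ=0, LF[0]=C('F')+0=2+0=2
L[1]='$': occ=0, LF[1]=C('$')+0=0+0=0
L[2]='c': occ=0, LF[2]=C('c')+0=3+0=3
L[3]='f': occ=0, LF[3]=C('f')+0=4+0=4
L[4]='A': occ=0, LF[4]=C('A')+0=1+0=1

Answer: 2 0 3 4 1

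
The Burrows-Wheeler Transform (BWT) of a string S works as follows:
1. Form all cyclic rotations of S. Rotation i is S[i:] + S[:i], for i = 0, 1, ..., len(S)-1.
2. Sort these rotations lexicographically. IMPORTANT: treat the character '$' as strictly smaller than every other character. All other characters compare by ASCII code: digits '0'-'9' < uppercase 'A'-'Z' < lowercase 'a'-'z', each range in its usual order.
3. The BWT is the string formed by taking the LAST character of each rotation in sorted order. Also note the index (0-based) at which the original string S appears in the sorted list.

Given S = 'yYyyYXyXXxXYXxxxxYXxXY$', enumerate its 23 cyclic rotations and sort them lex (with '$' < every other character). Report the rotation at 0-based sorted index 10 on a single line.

Answer: YXxxxxYXxXY$yYyyYXyXXxX

Derivation:
All 23 rotations (rotation i = S[i:]+S[:i]):
  rot[0] = yYyyYXyXXxXYXxxxxYXxXY$
  rot[1] = YyyYXyXXxXYXxxxxYXxXY$y
  rot[2] = yyYXyXXxXYXxxxxYXxXY$yY
  rot[3] = yYXyXXxXYXxxxxYXxXY$yYy
  rot[4] = YXyXXxXYXxxxxYXxXY$yYyy
  rot[5] = XyXXxXYXxxxxYXxXY$yYyyY
  rot[6] = yXXxXYXxxxxYXxXY$yYyyYX
  rot[7] = XXxXYXxxxxYXxXY$yYyyYXy
  rot[8] = XxXYXxxxxYXxXY$yYyyYXyX
  rot[9] = xXYXxxxxYXxXY$yYyyYXyXX
  rot[10] = XYXxxxxYXxXY$yYyyYXyXXx
  rot[11] = YXxxxxYXxXY$yYyyYXyXXxX
  rot[12] = XxxxxYXxXY$yYyyYXyXXxXY
  rot[13] = xxxxYXxXY$yYyyYXyXXxXYX
  rot[14] = xxxYXxXY$yYyyYXyXXxXYXx
  rot[15] = xxYXxXY$yYyyYXyXXxXYXxx
  rot[16] = xYXxXY$yYyyYXyXXxXYXxxx
  rot[17] = YXxXY$yYyyYXyXXxXYXxxxx
  rot[18] = XxXY$yYyyYXyXXxXYXxxxxY
  rot[19] = xXY$yYyyYXyXXxXYXxxxxYX
  rot[20] = XY$yYyyYXyXXxXYXxxxxYXx
  rot[21] = Y$yYyyYXyXXxXYXxxxxYXxX
  rot[22] = $yYyyYXyXXxXYXxxxxYXxXY
Sorted (with $ < everything):
  sorted[0] = $yYyyYXyXXxXYXxxxxYXxXY
  sorted[1] = XXxXYXxxxxYXxXY$yYyyYXy
  sorted[2] = XY$yYyyYXyXXxXYXxxxxYXx
  sorted[3] = XYXxxxxYXxXY$yYyyYXyXXx
  sorted[4] = XxXY$yYyyYXyXXxXYXxxxxY
  sorted[5] = XxXYXxxxxYXxXY$yYyyYXyX
  sorted[6] = XxxxxYXxXY$yYyyYXyXXxXY
  sorted[7] = XyXXxXYXxxxxYXxXY$yYyyY
  sorted[8] = Y$yYyyYXyXXxXYXxxxxYXxX
  sorted[9] = YXxXY$yYyyYXyXXxXYXxxxx
  sorted[10] = YXxxxxYXxXY$yYyyYXyXXxX
  sorted[11] = YXyXXxXYXxxxxYXxXY$yYyy
  sorted[12] = YyyYXyXXxXYXxxxxYXxXY$y
  sorted[13] = xXY$yYyyYXyXXxXYXxxxxYX
  sorted[14] = xXYXxxxxYXxXY$yYyyYXyXX
  sorted[15] = xYXxXY$yYyyYXyXXxXYXxxx
  sorted[16] = xxYXxXY$yYyyYXyXXxXYXxx
  sorted[17] = xxxYXxXY$yYyyYXyXXxXYXx
  sorted[18] = xxxxYXxXY$yYyyYXyXXxXYX
  sorted[19] = yXXxXYXxxxxYXxXY$yYyyYX
  sorted[20] = yYXyXXxXYXxxxxYXxXY$yYy
  sorted[21] = yYyyYXyXXxXYXxxxxYXxXY$
  sorted[22] = yyYXyXXxXYXxxxxYXxXY$yY
sorted[10] = YXxxxxYXxXY$yYyyYXyXXxX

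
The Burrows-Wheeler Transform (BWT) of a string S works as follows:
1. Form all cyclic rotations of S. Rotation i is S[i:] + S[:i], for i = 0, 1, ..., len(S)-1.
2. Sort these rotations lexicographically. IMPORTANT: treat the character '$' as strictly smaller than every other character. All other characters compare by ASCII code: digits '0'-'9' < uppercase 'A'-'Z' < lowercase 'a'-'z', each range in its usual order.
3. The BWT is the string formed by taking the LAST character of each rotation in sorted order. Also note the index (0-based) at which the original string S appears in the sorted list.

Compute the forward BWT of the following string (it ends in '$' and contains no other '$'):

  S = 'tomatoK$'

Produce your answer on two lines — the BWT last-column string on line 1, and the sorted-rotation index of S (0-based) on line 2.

Answer: Komotta$
7

Derivation:
All 8 rotations (rotation i = S[i:]+S[:i]):
  rot[0] = tomatoK$
  rot[1] = omatoK$t
  rot[2] = matoK$to
  rot[3] = atoK$tom
  rot[4] = toK$toma
  rot[5] = oK$tomat
  rot[6] = K$tomato
  rot[7] = $tomatoK
Sorted (with $ < everything):
  sorted[0] = $tomatoK  (last char: 'K')
  sorted[1] = K$tomato  (last char: 'o')
  sorted[2] = atoK$tom  (last char: 'm')
  sorted[3] = matoK$to  (last char: 'o')
  sorted[4] = oK$tomat  (last char: 't')
  sorted[5] = omatoK$t  (last char: 't')
  sorted[6] = toK$toma  (last char: 'a')
  sorted[7] = tomatoK$  (last char: '$')
Last column: Komotta$
Original string S is at sorted index 7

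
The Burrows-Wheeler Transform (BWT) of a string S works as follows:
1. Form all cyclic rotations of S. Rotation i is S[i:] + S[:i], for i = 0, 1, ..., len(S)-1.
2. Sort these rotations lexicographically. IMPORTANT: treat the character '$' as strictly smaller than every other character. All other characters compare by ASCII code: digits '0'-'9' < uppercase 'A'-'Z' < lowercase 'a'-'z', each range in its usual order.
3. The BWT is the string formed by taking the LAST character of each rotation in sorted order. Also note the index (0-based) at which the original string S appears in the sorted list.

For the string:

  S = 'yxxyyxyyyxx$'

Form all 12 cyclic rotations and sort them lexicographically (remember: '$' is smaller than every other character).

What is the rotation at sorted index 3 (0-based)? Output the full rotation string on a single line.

All 12 rotations (rotation i = S[i:]+S[:i]):
  rot[0] = yxxyyxyyyxx$
  rot[1] = xxyyxyyyxx$y
  rot[2] = xyyxyyyxx$yx
  rot[3] = yyxyyyxx$yxx
  rot[4] = yxyyyxx$yxxy
  rot[5] = xyyyxx$yxxyy
  rot[6] = yyyxx$yxxyyx
  rot[7] = yyxx$yxxyyxy
  rot[8] = yxx$yxxyyxyy
  rot[9] = xx$yxxyyxyyy
  rot[10] = x$yxxyyxyyyx
  rot[11] = $yxxyyxyyyxx
Sorted (with $ < everything):
  sorted[0] = $yxxyyxyyyxx
  sorted[1] = x$yxxyyxyyyx
  sorted[2] = xx$yxxyyxyyy
  sorted[3] = xxyyxyyyxx$y
  sorted[4] = xyyxyyyxx$yx
  sorted[5] = xyyyxx$yxxyy
  sorted[6] = yxx$yxxyyxyy
  sorted[7] = yxxyyxyyyxx$
  sorted[8] = yxyyyxx$yxxy
  sorted[9] = yyxx$yxxyyxy
  sorted[10] = yyxyyyxx$yxx
  sorted[11] = yyyxx$yxxyyx
sorted[3] = xxyyxyyyxx$y

Answer: xxyyxyyyxx$y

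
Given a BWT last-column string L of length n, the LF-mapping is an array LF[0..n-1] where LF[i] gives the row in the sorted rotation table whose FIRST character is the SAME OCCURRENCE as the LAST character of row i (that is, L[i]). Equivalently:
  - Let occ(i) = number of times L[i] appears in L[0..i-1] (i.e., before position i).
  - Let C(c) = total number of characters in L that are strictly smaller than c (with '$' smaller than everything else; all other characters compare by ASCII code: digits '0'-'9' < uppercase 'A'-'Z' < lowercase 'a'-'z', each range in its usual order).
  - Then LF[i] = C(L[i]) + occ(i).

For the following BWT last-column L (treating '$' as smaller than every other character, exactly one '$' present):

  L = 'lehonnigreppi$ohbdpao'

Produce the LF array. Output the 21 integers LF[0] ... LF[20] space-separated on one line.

Answer: 11 4 7 14 12 13 9 6 20 5 17 18 10 0 15 8 2 3 19 1 16

Derivation:
Char counts: '$':1, 'a':1, 'b':1, 'd':1, 'e':2, 'g':1, 'h':2, 'i':2, 'l':1, 'n':2, 'o':3, 'p':3, 'r':1
C (first-col start): C('$')=0, C('a')=1, C('b')=2, C('d')=3, C('e')=4, C('g')=6, C('h')=7, C('i')=9, C('l')=11, C('n')=12, C('o')=14, C('p')=17, C('r')=20
L[0]='l': occ=0, LF[0]=C('l')+0=11+0=11
L[1]='e': occ=0, LF[1]=C('e')+0=4+0=4
L[2]='h': occ=0, LF[2]=C('h')+0=7+0=7
L[3]='o': occ=0, LF[3]=C('o')+0=14+0=14
L[4]='n': occ=0, LF[4]=C('n')+0=12+0=12
L[5]='n': occ=1, LF[5]=C('n')+1=12+1=13
L[6]='i': occ=0, LF[6]=C('i')+0=9+0=9
L[7]='g': occ=0, LF[7]=C('g')+0=6+0=6
L[8]='r': occ=0, LF[8]=C('r')+0=20+0=20
L[9]='e': occ=1, LF[9]=C('e')+1=4+1=5
L[10]='p': occ=0, LF[10]=C('p')+0=17+0=17
L[11]='p': occ=1, LF[11]=C('p')+1=17+1=18
L[12]='i': occ=1, LF[12]=C('i')+1=9+1=10
L[13]='$': occ=0, LF[13]=C('$')+0=0+0=0
L[14]='o': occ=1, LF[14]=C('o')+1=14+1=15
L[15]='h': occ=1, LF[15]=C('h')+1=7+1=8
L[16]='b': occ=0, LF[16]=C('b')+0=2+0=2
L[17]='d': occ=0, LF[17]=C('d')+0=3+0=3
L[18]='p': occ=2, LF[18]=C('p')+2=17+2=19
L[19]='a': occ=0, LF[19]=C('a')+0=1+0=1
L[20]='o': occ=2, LF[20]=C('o')+2=14+2=16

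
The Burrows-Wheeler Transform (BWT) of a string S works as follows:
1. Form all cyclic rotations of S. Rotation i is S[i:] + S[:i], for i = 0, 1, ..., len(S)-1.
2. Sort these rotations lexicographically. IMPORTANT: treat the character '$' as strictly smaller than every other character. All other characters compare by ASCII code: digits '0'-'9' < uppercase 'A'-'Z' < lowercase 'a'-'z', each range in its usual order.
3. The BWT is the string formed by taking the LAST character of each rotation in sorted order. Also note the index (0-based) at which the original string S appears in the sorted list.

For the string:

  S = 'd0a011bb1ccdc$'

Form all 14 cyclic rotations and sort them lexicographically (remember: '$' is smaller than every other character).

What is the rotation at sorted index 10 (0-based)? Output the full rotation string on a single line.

Answer: ccdc$d0a011bb1

Derivation:
All 14 rotations (rotation i = S[i:]+S[:i]):
  rot[0] = d0a011bb1ccdc$
  rot[1] = 0a011bb1ccdc$d
  rot[2] = a011bb1ccdc$d0
  rot[3] = 011bb1ccdc$d0a
  rot[4] = 11bb1ccdc$d0a0
  rot[5] = 1bb1ccdc$d0a01
  rot[6] = bb1ccdc$d0a011
  rot[7] = b1ccdc$d0a011b
  rot[8] = 1ccdc$d0a011bb
  rot[9] = ccdc$d0a011bb1
  rot[10] = cdc$d0a011bb1c
  rot[11] = dc$d0a011bb1cc
  rot[12] = c$d0a011bb1ccd
  rot[13] = $d0a011bb1ccdc
Sorted (with $ < everything):
  sorted[0] = $d0a011bb1ccdc
  sorted[1] = 011bb1ccdc$d0a
  sorted[2] = 0a011bb1ccdc$d
  sorted[3] = 11bb1ccdc$d0a0
  sorted[4] = 1bb1ccdc$d0a01
  sorted[5] = 1ccdc$d0a011bb
  sorted[6] = a011bb1ccdc$d0
  sorted[7] = b1ccdc$d0a011b
  sorted[8] = bb1ccdc$d0a011
  sorted[9] = c$d0a011bb1ccd
  sorted[10] = ccdc$d0a011bb1
  sorted[11] = cdc$d0a011bb1c
  sorted[12] = d0a011bb1ccdc$
  sorted[13] = dc$d0a011bb1cc
sorted[10] = ccdc$d0a011bb1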